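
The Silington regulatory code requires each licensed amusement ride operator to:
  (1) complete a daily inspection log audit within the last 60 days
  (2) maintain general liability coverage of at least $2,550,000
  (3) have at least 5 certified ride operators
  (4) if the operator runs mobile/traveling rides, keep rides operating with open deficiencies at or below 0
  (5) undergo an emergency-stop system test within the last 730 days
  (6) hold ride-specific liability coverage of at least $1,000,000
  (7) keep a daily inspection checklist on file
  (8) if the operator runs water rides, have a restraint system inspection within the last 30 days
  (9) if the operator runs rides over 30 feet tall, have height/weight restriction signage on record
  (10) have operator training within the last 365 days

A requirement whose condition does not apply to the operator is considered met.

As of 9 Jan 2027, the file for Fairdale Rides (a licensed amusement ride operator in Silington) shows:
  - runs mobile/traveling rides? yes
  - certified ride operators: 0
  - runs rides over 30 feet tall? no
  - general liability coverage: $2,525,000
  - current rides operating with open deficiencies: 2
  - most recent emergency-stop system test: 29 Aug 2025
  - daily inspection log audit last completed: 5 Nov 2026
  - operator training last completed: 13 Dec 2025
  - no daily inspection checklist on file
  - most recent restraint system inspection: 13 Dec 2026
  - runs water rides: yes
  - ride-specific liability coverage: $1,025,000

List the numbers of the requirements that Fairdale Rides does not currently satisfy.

1, 2, 3, 4, 7, 10

1. daily inspection log audit 65 days ago vs limit 60 → not met
2. general liability coverage $2,525,000 < $2,550,000 → not met
3. certified ride operators 0 < 5 → not met
4. condition 'runs mobile/traveling rides' holds; rides operating with open deficiencies 2 > 0 → not met
5. emergency-stop system test 498 days ago vs limit 730 → met
6. ride-specific liability coverage $1,025,000 ≥ $1,000,000 → met
7. daily inspection checklist absent → not met
8. condition 'runs water rides' holds; restraint system inspection 27 days ago vs limit 30 → met
9. condition 'runs rides over 30 feet tall' does not hold → requirement n/a → met
10. operator training 392 days ago vs limit 365 → not met
Not met: 1, 2, 3, 4, 7, 10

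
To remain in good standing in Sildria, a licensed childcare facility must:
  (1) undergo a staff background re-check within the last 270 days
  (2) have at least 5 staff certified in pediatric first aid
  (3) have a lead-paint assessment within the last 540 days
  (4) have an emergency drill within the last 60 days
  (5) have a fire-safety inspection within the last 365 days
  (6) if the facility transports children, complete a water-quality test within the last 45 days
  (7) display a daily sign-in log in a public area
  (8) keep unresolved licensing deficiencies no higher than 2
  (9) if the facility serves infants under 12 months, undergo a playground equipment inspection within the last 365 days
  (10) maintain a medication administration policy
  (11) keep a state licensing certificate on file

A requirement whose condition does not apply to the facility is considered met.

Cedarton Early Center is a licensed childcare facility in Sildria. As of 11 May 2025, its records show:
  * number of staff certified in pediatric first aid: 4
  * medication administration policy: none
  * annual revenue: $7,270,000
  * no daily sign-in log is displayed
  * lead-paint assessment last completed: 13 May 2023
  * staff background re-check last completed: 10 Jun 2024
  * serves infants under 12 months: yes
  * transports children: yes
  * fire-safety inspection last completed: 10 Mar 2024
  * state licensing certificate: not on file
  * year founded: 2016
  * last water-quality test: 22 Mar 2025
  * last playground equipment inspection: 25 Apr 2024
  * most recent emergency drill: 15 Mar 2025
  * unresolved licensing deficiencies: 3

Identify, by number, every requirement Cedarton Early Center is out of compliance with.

1, 2, 3, 5, 6, 7, 8, 9, 10, 11

1. staff background re-check 335 days ago vs limit 270 → not met
2. staff certified in pediatric first aid 4 < 5 → not met
3. lead-paint assessment 729 days ago vs limit 540 → not met
4. emergency drill 57 days ago vs limit 60 → met
5. fire-safety inspection 427 days ago vs limit 365 → not met
6. condition 'transports children' holds; water-quality test 50 days ago vs limit 45 → not met
7. daily sign-in log absent → not met
8. unresolved licensing deficiencies 3 > 2 → not met
9. condition 'serves infants under 12 months' holds; playground equipment inspection 381 days ago vs limit 365 → not met
10. medication administration policy absent → not met
11. state licensing certificate absent → not met
Not met: 1, 2, 3, 5, 6, 7, 8, 9, 10, 11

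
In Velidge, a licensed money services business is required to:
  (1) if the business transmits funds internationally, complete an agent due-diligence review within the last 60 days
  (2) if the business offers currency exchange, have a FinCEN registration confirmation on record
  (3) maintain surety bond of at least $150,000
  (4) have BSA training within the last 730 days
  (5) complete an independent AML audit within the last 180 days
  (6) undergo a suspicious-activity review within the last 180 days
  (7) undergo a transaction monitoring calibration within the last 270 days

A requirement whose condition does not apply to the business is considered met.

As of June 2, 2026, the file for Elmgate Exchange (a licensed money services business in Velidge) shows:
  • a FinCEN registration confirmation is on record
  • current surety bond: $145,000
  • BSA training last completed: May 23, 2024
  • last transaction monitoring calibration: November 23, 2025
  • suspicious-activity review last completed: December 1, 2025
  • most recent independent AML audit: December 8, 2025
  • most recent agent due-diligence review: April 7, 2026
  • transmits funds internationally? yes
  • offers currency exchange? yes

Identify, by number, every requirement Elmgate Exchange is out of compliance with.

1. condition 'transmits funds internationally' holds; agent due-diligence review 56 days ago vs limit 60 → met
2. condition 'offers currency exchange' holds; FinCEN registration confirmation present → met
3. surety bond $145,000 < $150,000 → not met
4. BSA training 740 days ago vs limit 730 → not met
5. independent AML audit 176 days ago vs limit 180 → met
6. suspicious-activity review 183 days ago vs limit 180 → not met
7. transaction monitoring calibration 191 days ago vs limit 270 → met
Not met: 3, 4, 6

3, 4, 6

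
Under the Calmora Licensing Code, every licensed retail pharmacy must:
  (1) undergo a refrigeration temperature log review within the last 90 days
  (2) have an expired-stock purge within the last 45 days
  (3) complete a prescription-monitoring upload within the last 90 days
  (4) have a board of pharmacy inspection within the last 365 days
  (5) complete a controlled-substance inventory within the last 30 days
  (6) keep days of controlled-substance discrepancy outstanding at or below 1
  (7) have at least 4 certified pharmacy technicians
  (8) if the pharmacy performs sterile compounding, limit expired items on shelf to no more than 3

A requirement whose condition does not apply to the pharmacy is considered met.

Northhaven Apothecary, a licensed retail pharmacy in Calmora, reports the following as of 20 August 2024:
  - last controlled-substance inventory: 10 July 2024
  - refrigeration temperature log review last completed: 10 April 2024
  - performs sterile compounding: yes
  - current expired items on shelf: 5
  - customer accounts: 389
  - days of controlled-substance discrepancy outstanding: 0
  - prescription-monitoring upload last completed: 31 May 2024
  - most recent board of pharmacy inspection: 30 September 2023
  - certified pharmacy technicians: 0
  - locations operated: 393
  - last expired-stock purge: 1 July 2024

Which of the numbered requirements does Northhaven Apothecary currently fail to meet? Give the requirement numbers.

1. refrigeration temperature log review 132 days ago vs limit 90 → not met
2. expired-stock purge 50 days ago vs limit 45 → not met
3. prescription-monitoring upload 81 days ago vs limit 90 → met
4. board of pharmacy inspection 325 days ago vs limit 365 → met
5. controlled-substance inventory 41 days ago vs limit 30 → not met
6. days of controlled-substance discrepancy outstanding 0 ≤ 1 → met
7. certified pharmacy technicians 0 < 4 → not met
8. condition 'performs sterile compounding' holds; expired items on shelf 5 > 3 → not met
Not met: 1, 2, 5, 7, 8

1, 2, 5, 7, 8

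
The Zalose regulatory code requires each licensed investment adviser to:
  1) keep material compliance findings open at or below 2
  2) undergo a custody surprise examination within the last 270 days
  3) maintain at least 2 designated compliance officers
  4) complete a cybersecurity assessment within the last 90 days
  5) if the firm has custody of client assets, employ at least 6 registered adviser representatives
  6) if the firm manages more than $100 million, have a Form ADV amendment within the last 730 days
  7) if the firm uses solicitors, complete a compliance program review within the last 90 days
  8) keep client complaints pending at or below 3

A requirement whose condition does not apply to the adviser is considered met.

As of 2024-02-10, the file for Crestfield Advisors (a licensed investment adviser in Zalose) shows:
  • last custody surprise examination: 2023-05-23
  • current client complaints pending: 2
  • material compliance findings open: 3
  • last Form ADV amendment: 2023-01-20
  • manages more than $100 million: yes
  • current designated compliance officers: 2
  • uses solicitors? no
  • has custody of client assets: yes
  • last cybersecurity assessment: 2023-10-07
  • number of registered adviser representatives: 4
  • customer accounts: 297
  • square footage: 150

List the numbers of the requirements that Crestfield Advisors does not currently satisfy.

1, 4, 5

1. material compliance findings open 3 > 2 → not met
2. custody surprise examination 263 days ago vs limit 270 → met
3. designated compliance officers 2 ≥ 2 → met
4. cybersecurity assessment 126 days ago vs limit 90 → not met
5. condition 'has custody of client assets' holds; registered adviser representatives 4 < 6 → not met
6. condition 'manages more than $100 million' holds; Form ADV amendment 386 days ago vs limit 730 → met
7. condition 'uses solicitors' does not hold → requirement n/a → met
8. client complaints pending 2 ≤ 3 → met
Not met: 1, 4, 5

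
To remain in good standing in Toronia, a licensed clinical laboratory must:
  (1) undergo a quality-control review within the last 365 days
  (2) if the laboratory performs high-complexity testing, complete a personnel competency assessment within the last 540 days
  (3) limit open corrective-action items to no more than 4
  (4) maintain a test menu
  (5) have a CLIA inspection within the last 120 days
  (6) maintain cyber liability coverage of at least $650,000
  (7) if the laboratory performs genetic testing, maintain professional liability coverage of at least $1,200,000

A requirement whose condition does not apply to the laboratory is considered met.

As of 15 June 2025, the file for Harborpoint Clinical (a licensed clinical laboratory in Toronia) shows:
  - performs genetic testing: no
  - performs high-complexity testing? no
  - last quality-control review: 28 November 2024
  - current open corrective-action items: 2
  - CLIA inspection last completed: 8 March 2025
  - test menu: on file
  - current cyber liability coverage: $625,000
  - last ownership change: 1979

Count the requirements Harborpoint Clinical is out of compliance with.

1. quality-control review 199 days ago vs limit 365 → met
2. condition 'performs high-complexity testing' does not hold → requirement n/a → met
3. open corrective-action items 2 ≤ 4 → met
4. test menu present → met
5. CLIA inspection 99 days ago vs limit 120 → met
6. cyber liability coverage $625,000 < $650,000 → not met
7. condition 'performs genetic testing' does not hold → requirement n/a → met
Not met: 1 of 7

1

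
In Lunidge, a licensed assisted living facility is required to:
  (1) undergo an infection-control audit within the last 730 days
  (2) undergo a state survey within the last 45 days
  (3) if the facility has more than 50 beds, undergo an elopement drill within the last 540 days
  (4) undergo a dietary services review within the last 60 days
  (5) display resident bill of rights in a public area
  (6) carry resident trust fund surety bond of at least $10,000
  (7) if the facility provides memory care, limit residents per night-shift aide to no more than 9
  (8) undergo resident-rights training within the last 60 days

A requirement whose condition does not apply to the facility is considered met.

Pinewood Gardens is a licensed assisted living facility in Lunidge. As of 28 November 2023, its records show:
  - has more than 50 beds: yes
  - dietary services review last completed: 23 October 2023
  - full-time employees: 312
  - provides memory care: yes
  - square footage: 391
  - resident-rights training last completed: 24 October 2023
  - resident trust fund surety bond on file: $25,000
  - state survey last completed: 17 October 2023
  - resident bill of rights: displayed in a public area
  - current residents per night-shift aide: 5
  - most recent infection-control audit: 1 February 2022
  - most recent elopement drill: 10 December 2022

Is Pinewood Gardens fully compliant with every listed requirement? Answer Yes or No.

Yes

1. infection-control audit 665 days ago vs limit 730 → met
2. state survey 42 days ago vs limit 45 → met
3. condition 'has more than 50 beds' holds; elopement drill 353 days ago vs limit 540 → met
4. dietary services review 36 days ago vs limit 60 → met
5. resident bill of rights present → met
6. resident trust fund surety bond $25,000 ≥ $10,000 → met
7. condition 'provides memory care' holds; residents per night-shift aide 5 ≤ 9 → met
8. resident-rights training 35 days ago vs limit 60 → met
All met.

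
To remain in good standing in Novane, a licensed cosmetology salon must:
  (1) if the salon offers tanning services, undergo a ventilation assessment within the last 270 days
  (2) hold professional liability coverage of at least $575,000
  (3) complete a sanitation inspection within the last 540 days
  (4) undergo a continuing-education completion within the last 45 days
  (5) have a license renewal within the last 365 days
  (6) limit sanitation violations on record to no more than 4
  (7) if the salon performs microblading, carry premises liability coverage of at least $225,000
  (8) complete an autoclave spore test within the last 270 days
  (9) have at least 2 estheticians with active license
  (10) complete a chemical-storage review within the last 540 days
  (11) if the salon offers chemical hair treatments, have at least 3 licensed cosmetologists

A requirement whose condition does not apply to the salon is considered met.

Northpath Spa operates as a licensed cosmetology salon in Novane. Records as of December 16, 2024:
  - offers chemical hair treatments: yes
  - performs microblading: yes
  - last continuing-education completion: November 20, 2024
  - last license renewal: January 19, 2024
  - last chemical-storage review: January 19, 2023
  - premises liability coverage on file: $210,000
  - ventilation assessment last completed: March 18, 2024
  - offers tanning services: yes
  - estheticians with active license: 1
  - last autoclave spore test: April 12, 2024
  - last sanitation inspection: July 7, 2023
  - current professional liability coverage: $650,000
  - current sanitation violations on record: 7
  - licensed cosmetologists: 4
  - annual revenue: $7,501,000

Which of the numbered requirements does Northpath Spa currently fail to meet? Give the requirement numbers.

1, 6, 7, 9, 10

1. condition 'offers tanning services' holds; ventilation assessment 273 days ago vs limit 270 → not met
2. professional liability coverage $650,000 ≥ $575,000 → met
3. sanitation inspection 528 days ago vs limit 540 → met
4. continuing-education completion 26 days ago vs limit 45 → met
5. license renewal 332 days ago vs limit 365 → met
6. sanitation violations on record 7 > 4 → not met
7. condition 'performs microblading' holds; premises liability coverage $210,000 < $225,000 → not met
8. autoclave spore test 248 days ago vs limit 270 → met
9. estheticians with active license 1 < 2 → not met
10. chemical-storage review 697 days ago vs limit 540 → not met
11. condition 'offers chemical hair treatments' holds; licensed cosmetologists 4 ≥ 3 → met
Not met: 1, 6, 7, 9, 10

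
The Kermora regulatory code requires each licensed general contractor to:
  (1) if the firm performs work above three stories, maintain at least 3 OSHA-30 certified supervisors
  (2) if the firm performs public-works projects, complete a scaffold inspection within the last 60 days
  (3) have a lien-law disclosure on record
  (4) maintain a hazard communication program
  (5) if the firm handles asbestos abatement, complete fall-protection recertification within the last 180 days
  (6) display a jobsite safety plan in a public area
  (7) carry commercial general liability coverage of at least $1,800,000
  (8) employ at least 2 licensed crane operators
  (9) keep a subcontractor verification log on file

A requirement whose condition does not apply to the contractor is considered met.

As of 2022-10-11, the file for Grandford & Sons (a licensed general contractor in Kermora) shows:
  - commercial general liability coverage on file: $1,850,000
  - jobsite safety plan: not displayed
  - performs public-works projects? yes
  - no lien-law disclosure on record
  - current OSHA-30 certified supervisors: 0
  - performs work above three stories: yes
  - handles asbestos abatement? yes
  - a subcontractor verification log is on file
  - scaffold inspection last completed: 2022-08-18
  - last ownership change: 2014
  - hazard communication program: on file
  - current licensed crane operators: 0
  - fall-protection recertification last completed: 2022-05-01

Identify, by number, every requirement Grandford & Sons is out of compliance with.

1, 3, 6, 8

1. condition 'performs work above three stories' holds; OSHA-30 certified supervisors 0 < 3 → not met
2. condition 'performs public-works projects' holds; scaffold inspection 54 days ago vs limit 60 → met
3. lien-law disclosure absent → not met
4. hazard communication program present → met
5. condition 'handles asbestos abatement' holds; fall-protection recertification 163 days ago vs limit 180 → met
6. jobsite safety plan absent → not met
7. commercial general liability coverage $1,850,000 ≥ $1,800,000 → met
8. licensed crane operators 0 < 2 → not met
9. subcontractor verification log present → met
Not met: 1, 3, 6, 8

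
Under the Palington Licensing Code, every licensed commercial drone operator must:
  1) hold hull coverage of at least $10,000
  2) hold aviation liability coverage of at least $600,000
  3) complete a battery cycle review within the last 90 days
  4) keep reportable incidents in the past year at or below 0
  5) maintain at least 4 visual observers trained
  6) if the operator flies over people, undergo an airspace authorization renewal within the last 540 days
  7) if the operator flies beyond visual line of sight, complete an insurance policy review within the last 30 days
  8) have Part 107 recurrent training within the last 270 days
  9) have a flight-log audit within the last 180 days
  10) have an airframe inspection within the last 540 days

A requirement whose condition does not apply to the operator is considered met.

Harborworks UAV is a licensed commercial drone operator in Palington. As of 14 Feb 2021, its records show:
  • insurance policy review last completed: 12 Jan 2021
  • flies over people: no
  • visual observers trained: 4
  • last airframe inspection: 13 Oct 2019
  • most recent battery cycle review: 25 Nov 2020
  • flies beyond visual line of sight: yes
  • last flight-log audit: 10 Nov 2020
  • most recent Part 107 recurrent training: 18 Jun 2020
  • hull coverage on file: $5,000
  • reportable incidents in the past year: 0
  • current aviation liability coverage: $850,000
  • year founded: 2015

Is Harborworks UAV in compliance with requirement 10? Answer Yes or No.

Yes

10. airframe inspection 490 days ago vs limit 540 → met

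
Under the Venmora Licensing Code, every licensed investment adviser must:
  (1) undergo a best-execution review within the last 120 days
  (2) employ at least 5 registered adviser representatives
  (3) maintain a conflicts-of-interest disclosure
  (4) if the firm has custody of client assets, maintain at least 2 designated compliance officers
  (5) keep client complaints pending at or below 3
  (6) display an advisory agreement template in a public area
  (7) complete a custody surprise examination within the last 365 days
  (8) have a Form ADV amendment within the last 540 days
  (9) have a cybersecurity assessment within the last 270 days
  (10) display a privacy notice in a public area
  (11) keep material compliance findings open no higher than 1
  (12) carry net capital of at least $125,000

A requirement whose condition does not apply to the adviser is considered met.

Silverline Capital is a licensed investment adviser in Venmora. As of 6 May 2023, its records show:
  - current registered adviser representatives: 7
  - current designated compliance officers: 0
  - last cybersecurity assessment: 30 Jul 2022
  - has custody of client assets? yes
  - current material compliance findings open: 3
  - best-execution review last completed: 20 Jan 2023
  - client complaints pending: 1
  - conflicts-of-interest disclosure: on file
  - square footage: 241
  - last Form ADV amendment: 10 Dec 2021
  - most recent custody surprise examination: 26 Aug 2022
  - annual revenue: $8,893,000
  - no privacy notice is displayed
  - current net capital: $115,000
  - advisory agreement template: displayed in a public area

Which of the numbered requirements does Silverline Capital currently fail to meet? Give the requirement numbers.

4, 9, 10, 11, 12

1. best-execution review 106 days ago vs limit 120 → met
2. registered adviser representatives 7 ≥ 5 → met
3. conflicts-of-interest disclosure present → met
4. condition 'has custody of client assets' holds; designated compliance officers 0 < 2 → not met
5. client complaints pending 1 ≤ 3 → met
6. advisory agreement template present → met
7. custody surprise examination 253 days ago vs limit 365 → met
8. Form ADV amendment 512 days ago vs limit 540 → met
9. cybersecurity assessment 280 days ago vs limit 270 → not met
10. privacy notice absent → not met
11. material compliance findings open 3 > 1 → not met
12. net capital $115,000 < $125,000 → not met
Not met: 4, 9, 10, 11, 12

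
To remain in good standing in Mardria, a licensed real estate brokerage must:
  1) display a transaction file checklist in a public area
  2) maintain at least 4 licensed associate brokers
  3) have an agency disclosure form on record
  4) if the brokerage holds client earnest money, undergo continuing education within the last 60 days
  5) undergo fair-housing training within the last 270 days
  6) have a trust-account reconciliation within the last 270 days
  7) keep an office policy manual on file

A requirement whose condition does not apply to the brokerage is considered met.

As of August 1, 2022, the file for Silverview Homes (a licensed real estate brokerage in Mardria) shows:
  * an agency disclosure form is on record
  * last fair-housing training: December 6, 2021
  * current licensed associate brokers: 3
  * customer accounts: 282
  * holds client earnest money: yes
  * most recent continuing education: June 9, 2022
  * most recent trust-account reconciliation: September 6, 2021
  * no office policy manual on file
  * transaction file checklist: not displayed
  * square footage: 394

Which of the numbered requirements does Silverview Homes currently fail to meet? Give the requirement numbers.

1. transaction file checklist absent → not met
2. licensed associate brokers 3 < 4 → not met
3. agency disclosure form present → met
4. condition 'holds client earnest money' holds; continuing education 53 days ago vs limit 60 → met
5. fair-housing training 238 days ago vs limit 270 → met
6. trust-account reconciliation 329 days ago vs limit 270 → not met
7. office policy manual absent → not met
Not met: 1, 2, 6, 7

1, 2, 6, 7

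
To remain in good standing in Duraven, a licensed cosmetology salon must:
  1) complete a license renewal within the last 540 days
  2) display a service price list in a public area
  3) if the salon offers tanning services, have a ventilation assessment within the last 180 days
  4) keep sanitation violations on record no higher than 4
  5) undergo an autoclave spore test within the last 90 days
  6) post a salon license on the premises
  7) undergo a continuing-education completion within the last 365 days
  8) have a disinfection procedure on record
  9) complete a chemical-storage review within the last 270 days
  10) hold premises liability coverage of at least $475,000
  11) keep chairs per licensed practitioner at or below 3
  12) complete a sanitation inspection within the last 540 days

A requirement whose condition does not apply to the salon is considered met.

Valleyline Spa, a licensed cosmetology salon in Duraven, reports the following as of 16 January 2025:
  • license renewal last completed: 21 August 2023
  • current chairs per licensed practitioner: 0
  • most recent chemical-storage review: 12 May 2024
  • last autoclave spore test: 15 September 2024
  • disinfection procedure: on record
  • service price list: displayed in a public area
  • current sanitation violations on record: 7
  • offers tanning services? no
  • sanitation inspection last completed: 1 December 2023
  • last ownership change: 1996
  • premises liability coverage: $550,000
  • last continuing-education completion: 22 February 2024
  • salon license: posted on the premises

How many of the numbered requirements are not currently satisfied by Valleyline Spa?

1. license renewal 514 days ago vs limit 540 → met
2. service price list present → met
3. condition 'offers tanning services' does not hold → requirement n/a → met
4. sanitation violations on record 7 > 4 → not met
5. autoclave spore test 123 days ago vs limit 90 → not met
6. salon license present → met
7. continuing-education completion 329 days ago vs limit 365 → met
8. disinfection procedure present → met
9. chemical-storage review 249 days ago vs limit 270 → met
10. premises liability coverage $550,000 ≥ $475,000 → met
11. chairs per licensed practitioner 0 ≤ 3 → met
12. sanitation inspection 412 days ago vs limit 540 → met
Not met: 2 of 12

2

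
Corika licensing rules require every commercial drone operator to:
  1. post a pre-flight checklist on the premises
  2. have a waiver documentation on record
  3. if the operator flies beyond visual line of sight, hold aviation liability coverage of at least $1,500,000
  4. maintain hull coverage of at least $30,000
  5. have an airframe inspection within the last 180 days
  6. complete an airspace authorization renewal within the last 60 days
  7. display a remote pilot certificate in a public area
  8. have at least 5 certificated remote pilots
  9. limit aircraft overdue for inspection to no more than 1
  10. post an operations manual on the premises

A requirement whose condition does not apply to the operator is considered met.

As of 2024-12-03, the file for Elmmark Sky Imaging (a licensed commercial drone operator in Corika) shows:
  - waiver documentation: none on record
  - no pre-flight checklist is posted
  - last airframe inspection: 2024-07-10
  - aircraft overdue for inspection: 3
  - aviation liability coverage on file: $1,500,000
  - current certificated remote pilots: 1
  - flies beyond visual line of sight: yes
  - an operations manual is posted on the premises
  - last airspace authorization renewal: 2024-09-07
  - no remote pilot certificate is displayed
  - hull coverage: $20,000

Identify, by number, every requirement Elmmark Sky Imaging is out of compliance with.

1. pre-flight checklist absent → not met
2. waiver documentation absent → not met
3. condition 'flies beyond visual line of sight' holds; aviation liability coverage $1,500,000 ≥ $1,500,000 → met
4. hull coverage $20,000 < $30,000 → not met
5. airframe inspection 146 days ago vs limit 180 → met
6. airspace authorization renewal 87 days ago vs limit 60 → not met
7. remote pilot certificate absent → not met
8. certificated remote pilots 1 < 5 → not met
9. aircraft overdue for inspection 3 > 1 → not met
10. operations manual present → met
Not met: 1, 2, 4, 6, 7, 8, 9

1, 2, 4, 6, 7, 8, 9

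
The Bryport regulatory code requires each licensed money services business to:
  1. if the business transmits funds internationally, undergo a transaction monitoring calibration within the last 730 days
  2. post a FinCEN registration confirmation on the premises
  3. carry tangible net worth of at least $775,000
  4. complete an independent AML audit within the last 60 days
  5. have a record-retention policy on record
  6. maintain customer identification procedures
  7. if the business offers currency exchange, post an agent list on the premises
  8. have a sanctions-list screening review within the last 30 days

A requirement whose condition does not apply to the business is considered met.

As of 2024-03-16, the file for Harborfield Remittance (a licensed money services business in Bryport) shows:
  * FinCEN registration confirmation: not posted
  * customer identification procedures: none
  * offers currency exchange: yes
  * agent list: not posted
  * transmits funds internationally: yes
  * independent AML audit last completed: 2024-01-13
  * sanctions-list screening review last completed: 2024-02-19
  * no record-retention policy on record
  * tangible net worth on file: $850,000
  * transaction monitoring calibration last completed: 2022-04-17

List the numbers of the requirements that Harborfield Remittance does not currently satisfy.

1. condition 'transmits funds internationally' holds; transaction monitoring calibration 699 days ago vs limit 730 → met
2. FinCEN registration confirmation absent → not met
3. tangible net worth $850,000 ≥ $775,000 → met
4. independent AML audit 63 days ago vs limit 60 → not met
5. record-retention policy absent → not met
6. customer identification procedures absent → not met
7. condition 'offers currency exchange' holds; agent list absent → not met
8. sanctions-list screening review 26 days ago vs limit 30 → met
Not met: 2, 4, 5, 6, 7

2, 4, 5, 6, 7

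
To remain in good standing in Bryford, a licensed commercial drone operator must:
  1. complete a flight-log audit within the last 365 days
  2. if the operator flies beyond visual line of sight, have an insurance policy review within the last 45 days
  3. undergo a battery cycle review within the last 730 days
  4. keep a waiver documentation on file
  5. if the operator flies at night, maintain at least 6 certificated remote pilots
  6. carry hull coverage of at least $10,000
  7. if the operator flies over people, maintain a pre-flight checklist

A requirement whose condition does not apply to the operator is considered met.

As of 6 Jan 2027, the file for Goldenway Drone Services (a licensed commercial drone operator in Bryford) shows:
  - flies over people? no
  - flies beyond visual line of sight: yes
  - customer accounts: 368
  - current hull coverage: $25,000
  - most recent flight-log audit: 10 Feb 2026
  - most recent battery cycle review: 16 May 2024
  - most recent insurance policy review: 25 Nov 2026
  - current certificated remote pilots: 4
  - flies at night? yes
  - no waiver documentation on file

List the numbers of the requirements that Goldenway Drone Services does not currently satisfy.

1. flight-log audit 330 days ago vs limit 365 → met
2. condition 'flies beyond visual line of sight' holds; insurance policy review 42 days ago vs limit 45 → met
3. battery cycle review 965 days ago vs limit 730 → not met
4. waiver documentation absent → not met
5. condition 'flies at night' holds; certificated remote pilots 4 < 6 → not met
6. hull coverage $25,000 ≥ $10,000 → met
7. condition 'flies over people' does not hold → requirement n/a → met
Not met: 3, 4, 5

3, 4, 5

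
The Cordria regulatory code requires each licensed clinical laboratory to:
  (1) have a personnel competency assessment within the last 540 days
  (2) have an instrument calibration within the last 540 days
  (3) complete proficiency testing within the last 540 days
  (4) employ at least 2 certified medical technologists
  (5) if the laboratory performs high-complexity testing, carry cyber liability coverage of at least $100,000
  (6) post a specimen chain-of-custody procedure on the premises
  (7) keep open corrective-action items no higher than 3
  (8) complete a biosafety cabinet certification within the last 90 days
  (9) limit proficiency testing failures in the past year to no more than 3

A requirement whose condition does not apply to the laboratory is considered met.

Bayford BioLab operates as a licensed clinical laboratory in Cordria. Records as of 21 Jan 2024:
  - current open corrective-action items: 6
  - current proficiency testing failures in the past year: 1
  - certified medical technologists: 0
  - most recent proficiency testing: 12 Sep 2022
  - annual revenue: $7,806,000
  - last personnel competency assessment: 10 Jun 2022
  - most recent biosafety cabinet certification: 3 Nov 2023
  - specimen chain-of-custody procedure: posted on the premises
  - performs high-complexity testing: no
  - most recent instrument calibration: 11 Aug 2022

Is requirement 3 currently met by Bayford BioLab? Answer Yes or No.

Yes

3. proficiency testing 496 days ago vs limit 540 → met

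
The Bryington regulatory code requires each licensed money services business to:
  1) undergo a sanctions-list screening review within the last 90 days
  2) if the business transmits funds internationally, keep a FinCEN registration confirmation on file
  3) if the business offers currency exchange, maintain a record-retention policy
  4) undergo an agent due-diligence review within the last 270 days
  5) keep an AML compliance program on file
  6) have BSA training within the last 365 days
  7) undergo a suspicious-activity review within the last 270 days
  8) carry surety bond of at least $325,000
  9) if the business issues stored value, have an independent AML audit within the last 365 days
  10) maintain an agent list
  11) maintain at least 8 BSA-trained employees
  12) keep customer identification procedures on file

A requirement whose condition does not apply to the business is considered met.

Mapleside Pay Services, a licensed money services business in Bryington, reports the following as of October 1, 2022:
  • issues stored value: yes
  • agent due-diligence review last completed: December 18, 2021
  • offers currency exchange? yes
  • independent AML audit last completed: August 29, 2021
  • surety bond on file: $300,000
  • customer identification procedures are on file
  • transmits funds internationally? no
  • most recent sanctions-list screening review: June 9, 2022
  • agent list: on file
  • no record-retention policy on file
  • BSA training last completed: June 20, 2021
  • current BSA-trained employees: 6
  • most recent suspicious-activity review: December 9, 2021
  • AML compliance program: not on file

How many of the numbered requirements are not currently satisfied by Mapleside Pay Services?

1. sanctions-list screening review 114 days ago vs limit 90 → not met
2. condition 'transmits funds internationally' does not hold → requirement n/a → met
3. condition 'offers currency exchange' holds; record-retention policy absent → not met
4. agent due-diligence review 287 days ago vs limit 270 → not met
5. AML compliance program absent → not met
6. BSA training 468 days ago vs limit 365 → not met
7. suspicious-activity review 296 days ago vs limit 270 → not met
8. surety bond $300,000 < $325,000 → not met
9. condition 'issues stored value' holds; independent AML audit 398 days ago vs limit 365 → not met
10. agent list present → met
11. BSA-trained employees 6 < 8 → not met
12. customer identification procedures present → met
Not met: 9 of 12

9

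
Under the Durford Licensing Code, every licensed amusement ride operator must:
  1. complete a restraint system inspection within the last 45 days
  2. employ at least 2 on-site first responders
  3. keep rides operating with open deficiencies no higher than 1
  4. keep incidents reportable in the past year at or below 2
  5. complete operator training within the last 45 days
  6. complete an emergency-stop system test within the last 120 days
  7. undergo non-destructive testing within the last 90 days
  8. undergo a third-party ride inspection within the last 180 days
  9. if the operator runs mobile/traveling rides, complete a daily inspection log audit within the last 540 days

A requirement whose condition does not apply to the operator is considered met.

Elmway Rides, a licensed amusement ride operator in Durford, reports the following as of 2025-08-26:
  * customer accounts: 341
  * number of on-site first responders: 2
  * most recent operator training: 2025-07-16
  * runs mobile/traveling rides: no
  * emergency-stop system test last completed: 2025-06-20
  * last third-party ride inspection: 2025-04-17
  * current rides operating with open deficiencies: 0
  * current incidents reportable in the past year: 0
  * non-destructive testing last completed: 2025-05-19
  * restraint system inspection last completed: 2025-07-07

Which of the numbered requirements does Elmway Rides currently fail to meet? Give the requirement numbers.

1, 7

1. restraint system inspection 50 days ago vs limit 45 → not met
2. on-site first responders 2 ≥ 2 → met
3. rides operating with open deficiencies 0 ≤ 1 → met
4. incidents reportable in the past year 0 ≤ 2 → met
5. operator training 41 days ago vs limit 45 → met
6. emergency-stop system test 67 days ago vs limit 120 → met
7. non-destructive testing 99 days ago vs limit 90 → not met
8. third-party ride inspection 131 days ago vs limit 180 → met
9. condition 'runs mobile/traveling rides' does not hold → requirement n/a → met
Not met: 1, 7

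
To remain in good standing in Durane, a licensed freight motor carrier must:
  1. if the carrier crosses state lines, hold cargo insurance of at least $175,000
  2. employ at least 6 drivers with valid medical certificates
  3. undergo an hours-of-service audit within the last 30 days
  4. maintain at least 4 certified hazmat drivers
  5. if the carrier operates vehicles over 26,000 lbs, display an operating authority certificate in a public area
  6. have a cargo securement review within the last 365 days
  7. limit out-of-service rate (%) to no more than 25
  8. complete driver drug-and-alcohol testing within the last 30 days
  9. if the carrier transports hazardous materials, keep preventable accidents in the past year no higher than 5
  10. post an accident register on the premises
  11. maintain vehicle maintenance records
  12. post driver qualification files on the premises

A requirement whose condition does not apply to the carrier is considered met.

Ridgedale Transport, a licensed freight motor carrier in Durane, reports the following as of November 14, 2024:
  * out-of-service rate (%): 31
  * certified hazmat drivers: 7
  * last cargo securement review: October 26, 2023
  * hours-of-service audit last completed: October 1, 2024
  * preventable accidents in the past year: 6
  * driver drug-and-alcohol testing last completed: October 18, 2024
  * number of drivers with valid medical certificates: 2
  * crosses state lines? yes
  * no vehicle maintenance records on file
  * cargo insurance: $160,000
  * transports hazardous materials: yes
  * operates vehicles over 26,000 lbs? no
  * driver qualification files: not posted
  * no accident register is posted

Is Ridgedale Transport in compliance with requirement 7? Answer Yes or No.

No

7. out-of-service rate (%) 31 > 25 → not met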